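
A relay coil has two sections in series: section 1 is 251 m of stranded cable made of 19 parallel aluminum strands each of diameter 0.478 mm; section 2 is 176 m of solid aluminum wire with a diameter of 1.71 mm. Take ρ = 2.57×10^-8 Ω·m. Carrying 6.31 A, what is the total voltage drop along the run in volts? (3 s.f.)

24.4 V

Section 1: A_strand = π(2.3900e-04)² = 1.795e-07 m²; R₁ = ρL/(N·A_s) = (2.57×10^-8)(251)/(19×1.795e-07) = 1.892 Ω
Section 2: A = π(d/2)² = π(8.5500e-04 m)² = 2.297e-06 m²
R₂ = (2.57×10^-8)(176)/(2.297e-06) = 1.97 Ω
R = R₁ + R₂ = 3.861 Ω
V = IR = 6.31 × 3.861 = 24.4 V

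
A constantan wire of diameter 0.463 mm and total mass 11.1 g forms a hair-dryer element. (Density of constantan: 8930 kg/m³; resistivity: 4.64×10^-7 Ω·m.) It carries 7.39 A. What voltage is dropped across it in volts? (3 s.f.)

150 V

A = π(d/2)² = π(2.3150e-04 m)² = 1.6837e-07 m²
L = m/(density·A) = 0.0111/(8930×1.6837e-07) = 7.383 m
R = ρL/A = (4.64×10^-7)(7.383)/(1.6837e-07) = 20.35 Ω
V = IR = 7.39 × 20.35 = 150 V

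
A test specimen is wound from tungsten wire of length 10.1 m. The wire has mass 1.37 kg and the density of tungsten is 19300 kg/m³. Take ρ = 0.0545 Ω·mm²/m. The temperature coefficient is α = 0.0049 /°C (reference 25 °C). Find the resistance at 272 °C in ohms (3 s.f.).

0.173 Ω

ρ = 0.0545 Ω·mm²/m = 5.45×10^-8 Ω·m
A = m/(density·L) = 1.37/(19300×10.1) = 7.0282e-06 m²
R = ρL/A = (5.45×10^-8)(10.1)/(7.0282e-06) = 0.07832 Ω
R(272 °C) = 0.07832 × (1 + 0.0049×247) = 0.173 Ω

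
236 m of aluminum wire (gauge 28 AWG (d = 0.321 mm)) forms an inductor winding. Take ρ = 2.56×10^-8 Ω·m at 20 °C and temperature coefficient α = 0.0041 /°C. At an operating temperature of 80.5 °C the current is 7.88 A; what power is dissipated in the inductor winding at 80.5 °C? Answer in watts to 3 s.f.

A = π(0.321/2 mm)² = π(1.6050e-04 m)² = 8.093e-08 m²
R₍20₎ = ρL/A = (2.56×10^-8)(236)/(8.093e-08) = 74.65 Ω
R₍80.5₎ = R₍20₎(1 + αΔT) = 74.65 × (1 + 0.0041×60.5) = 93.17 Ω
P = I²R = (7.88)² × 93.17 = 5790 W

5790 W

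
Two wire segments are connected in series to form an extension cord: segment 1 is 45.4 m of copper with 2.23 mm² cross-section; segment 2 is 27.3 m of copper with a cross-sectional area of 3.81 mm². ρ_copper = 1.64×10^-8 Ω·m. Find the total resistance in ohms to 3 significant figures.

Segment 1: A = 2.23 mm² = 2.230e-06 m²
R₁ = ρL/A = (1.64×10^-8)(45.4)/(2.230e-06) = 0.3339 Ω
Segment 2: A = 3.81 mm² = 3.810e-06 m²
R₂ = (1.64×10^-8)(27.3)/(3.810e-06) = 0.1175 Ω
R = R₁ + R₂ = 0.451 Ω

0.451 Ω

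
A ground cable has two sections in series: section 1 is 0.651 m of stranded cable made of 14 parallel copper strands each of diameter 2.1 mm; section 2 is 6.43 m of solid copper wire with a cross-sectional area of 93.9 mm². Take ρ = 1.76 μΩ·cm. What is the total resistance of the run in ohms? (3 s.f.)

0.00144 Ω

ρ = 1.76 μΩ·cm = 1.76×10^-8 Ω·m
Section 1: A_strand = π(1.0500e-03)² = 3.464e-06 m²; R₁ = ρL/(N·A_s) = (1.76×10^-8)(0.651)/(14×3.464e-06) = 2.363×10^-4 Ω
Section 2: A = 93.9 mm² = 9.390e-05 m²
R₂ = (1.76×10^-8)(6.43)/(9.390e-05) = 0.001205 Ω
R = R₁ + R₂ = 0.00144 Ω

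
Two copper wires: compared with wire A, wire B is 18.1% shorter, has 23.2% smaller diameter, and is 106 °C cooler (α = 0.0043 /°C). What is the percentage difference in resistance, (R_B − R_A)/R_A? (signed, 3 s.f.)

R ∝ ρL/d² with ρ ∝ (1+αΔT), so R_B/R_A = (1 − 18.1/100) × (1 − 23.2/100)⁻² × (1 − 0.0043×106)
= 0.819 × 1.695 × 0.5442 = 0.7557
(R_B − R_A)/R_A = 0.7557 − 1 = -24.4%

-24.4%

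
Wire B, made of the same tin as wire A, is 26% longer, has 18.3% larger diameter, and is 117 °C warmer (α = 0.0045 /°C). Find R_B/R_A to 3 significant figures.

R ∝ ρL/d² with ρ ∝ (1+αΔT), so R_B/R_A = (1 + 26/100) × (1 + 18.3/100)⁻² × (1 + 0.0045×117)
= 1.26 × 0.7146 × 1.526 = 1.37

1.37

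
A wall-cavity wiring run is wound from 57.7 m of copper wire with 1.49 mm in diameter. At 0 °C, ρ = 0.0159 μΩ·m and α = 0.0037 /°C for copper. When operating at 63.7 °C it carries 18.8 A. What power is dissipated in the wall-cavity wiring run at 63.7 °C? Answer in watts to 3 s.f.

230 W

ρ = 0.0159 μΩ·m = 1.59×10^-8 Ω·m
A = π(d/2)² = π(7.4500e-04 m)² = 1.744e-06 m²
R₍0₎ = ρL/A = (1.59×10^-8)(57.7)/(1.744e-06) = 0.5262 Ω
R₍63.7₎ = R₍0₎(1 + αΔT) = 0.5262 × (1 + 0.0037×63.7) = 0.6502 Ω
P = I²R = (18.8)² × 0.6502 = 230 W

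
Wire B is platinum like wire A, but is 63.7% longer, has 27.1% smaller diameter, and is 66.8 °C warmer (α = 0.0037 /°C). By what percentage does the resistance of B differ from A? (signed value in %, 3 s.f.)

284%

R ∝ ρL/d² with ρ ∝ (1+αΔT), so R_B/R_A = (1 + 63.7/100) × (1 − 27.1/100)⁻² × (1 + 0.0037×66.8)
= 1.637 × 1.882 × 1.247 = 3.842
(R_B − R_A)/R_A = 3.842 − 1 = 284%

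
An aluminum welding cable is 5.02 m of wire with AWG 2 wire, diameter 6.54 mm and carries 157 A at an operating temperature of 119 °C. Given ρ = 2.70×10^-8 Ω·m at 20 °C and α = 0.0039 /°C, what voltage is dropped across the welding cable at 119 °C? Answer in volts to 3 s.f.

A = π(6.54/2 mm)² = π(3.2700e-03 m)² = 3.359e-05 m²
R₍20₎ = ρL/A = (2.70×10^-8)(5.02)/(3.359e-05) = 0.004035 Ω
R₍119₎ = R₍20₎(1 + αΔT) = 0.004035 × (1 + 0.0039×99) = 0.005593 Ω
V = IR = 157 × 0.005593 = 0.878 V

0.878 V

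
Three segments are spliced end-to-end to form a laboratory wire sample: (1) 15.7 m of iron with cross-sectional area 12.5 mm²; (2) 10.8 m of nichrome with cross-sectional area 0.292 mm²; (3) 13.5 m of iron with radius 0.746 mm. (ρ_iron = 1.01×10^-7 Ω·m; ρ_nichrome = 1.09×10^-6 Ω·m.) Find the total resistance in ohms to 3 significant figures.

41.2 Ω

Seg 1: A = 12.5 mm² = 1.250e-05 m²
R_1 = (1.01×10^-7)(15.7)/(1.250e-05) = 0.1269 Ω
Seg 2: A = 0.292 mm² = 2.920e-07 m²
R_2 = (1.09×10^-6)(10.8)/(2.920e-07) = 40.32 Ω
Seg 3: A = πr² = π(7.4600e-04 m)² = 1.748e-06 m²
R_3 = (1.01×10^-7)(13.5)/(1.748e-06) = 0.7799 Ω
R_total = R_1 + R_2 + R_3 = 41.2 Ω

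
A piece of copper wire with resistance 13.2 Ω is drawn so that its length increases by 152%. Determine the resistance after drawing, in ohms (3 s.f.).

83.8 Ω

k = 1 + 152/100 = 2.52; volume constant ⇒ A' = A/k, so R' = k²R.
R' = 6.35 × 13.2 = 83.8 Ω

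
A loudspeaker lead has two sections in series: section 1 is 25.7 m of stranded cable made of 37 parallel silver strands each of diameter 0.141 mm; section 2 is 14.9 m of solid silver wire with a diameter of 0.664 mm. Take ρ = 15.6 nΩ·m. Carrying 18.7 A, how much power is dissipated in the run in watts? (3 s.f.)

477 W

ρ = 15.6 nΩ·m = 1.56×10^-8 Ω·m
Section 1: A_strand = π(7.0500e-05)² = 1.561e-08 m²; R₁ = ρL/(N·A_s) = (1.56×10^-8)(25.7)/(37×1.561e-08) = 0.6939 Ω
Section 2: A = π(d/2)² = π(3.3200e-04 m)² = 3.463e-07 m²
R₂ = (1.56×10^-8)(14.9)/(3.463e-07) = 0.6713 Ω
R = R₁ + R₂ = 1.365 Ω
P = I²R = (18.7)² × 1.365 = 477 W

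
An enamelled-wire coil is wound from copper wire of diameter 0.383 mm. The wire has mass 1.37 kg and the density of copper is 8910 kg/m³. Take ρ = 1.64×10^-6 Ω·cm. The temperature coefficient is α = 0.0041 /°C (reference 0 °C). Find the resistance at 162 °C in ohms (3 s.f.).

316 Ω

ρ = 1.64×10^-6 Ω·cm = 1.64×10^-8 Ω·m
A = π(d/2)² = π(1.9150e-04 m)² = 1.1521e-07 m²
L = m/(density·A) = 1.37/(8910×1.1521e-07) = 1335 m
R = ρL/A = (1.64×10^-8)(1335)/(1.1521e-07) = 190 Ω
R(162 °C) = 190 × (1 + 0.0041×162) = 316 Ω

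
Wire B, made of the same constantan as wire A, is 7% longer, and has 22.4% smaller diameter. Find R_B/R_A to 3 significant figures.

R ∝ L/d², so R_B/R_A = (1 + 7/100) × (1 − 22.4/100)⁻²
= 1.07 × 1.661 = 1.78

1.78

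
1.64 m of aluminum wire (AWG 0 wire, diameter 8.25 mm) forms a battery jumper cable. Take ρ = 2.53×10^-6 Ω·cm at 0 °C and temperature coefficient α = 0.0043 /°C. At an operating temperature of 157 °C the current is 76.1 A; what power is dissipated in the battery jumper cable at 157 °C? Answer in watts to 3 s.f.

7.53 W

ρ = 2.53×10^-6 Ω·cm = 2.53×10^-8 Ω·m
A = π(8.25/2 mm)² = π(4.1250e-03 m)² = 5.346e-05 m²
R₍0₎ = ρL/A = (2.53×10^-8)(1.64)/(5.346e-05) = 7.762×10^-4 Ω
R₍157₎ = R₍0₎(1 + αΔT) = 7.762×10^-4 × (1 + 0.0043×157) = 0.0013 Ω
P = I²R = (76.1)² × 0.0013 = 7.53 W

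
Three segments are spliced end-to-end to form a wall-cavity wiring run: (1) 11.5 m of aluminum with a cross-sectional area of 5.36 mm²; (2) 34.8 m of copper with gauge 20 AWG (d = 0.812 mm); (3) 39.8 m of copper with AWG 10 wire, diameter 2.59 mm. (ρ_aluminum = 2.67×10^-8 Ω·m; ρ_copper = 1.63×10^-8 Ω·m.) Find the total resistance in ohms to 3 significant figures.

1.28 Ω

Seg 1: A = 5.36 mm² = 5.360e-06 m²
R_1 = (2.67×10^-8)(11.5)/(5.360e-06) = 0.05729 Ω
Seg 2: A = π(0.812/2 mm)² = π(4.0600e-04 m)² = 5.178e-07 m²
R_2 = (1.63×10^-8)(34.8)/(5.178e-07) = 1.095 Ω
Seg 3: A = π(2.59/2 mm)² = π(1.2950e-03 m)² = 5.269e-06 m²
R_3 = (1.63×10^-8)(39.8)/(5.269e-06) = 0.1231 Ω
R_total = R_1 + R_2 + R_3 = 1.28 Ω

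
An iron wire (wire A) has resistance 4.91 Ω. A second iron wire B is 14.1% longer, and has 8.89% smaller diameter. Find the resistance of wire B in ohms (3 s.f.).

R ∝ L/d², so R_B/R_A = (1 + 14.1/100) × (1 − 8.89/100)⁻²
= 1.141 × 1.205 = 1.375
R_B = 1.375 × 4.91 = 6.75 Ω

6.75 Ω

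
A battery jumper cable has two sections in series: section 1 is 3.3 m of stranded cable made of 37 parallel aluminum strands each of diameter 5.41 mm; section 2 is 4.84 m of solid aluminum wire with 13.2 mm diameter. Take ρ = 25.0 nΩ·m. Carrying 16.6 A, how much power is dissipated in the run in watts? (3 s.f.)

ρ = 25.0 nΩ·m = 2.50×10^-8 Ω·m
Section 1: A_strand = π(2.7050e-03)² = 2.299e-05 m²; R₁ = ρL/(N·A_s) = (2.50×10^-8)(3.3)/(37×2.299e-05) = 9.700×10^-5 Ω
Section 2: A = π(d/2)² = π(6.6000e-03 m)² = 1.368e-04 m²
R₂ = (2.50×10^-8)(4.84)/(1.368e-04) = 8.842×10^-4 Ω
R = R₁ + R₂ = 9.812×10^-4 Ω
P = I²R = (16.6)² × 9.812×10^-4 = 0.270 W

0.270 W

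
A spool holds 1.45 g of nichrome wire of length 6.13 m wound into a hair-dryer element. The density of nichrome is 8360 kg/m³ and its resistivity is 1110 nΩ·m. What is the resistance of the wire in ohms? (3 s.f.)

240 Ω

ρ = 1110 nΩ·m = 1.11×10^-6 Ω·m
A = m/(density·L) = 0.00145/(8360×6.13) = 2.8294e-08 m²
R = ρL/A = (1.11×10^-6)(6.13)/(2.8294e-08) = 240 Ω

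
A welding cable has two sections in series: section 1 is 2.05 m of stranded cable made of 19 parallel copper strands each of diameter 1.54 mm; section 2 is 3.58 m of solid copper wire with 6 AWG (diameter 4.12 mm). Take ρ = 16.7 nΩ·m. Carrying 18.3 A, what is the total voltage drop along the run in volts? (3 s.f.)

ρ = 16.7 nΩ·m = 1.67×10^-8 Ω·m
Section 1: A_strand = π(7.7000e-04)² = 1.863e-06 m²; R₁ = ρL/(N·A_s) = (1.67×10^-8)(2.05)/(19×1.863e-06) = 9.674×10^-4 Ω
Section 2: A = π(4.12/2 mm)² = π(2.0600e-03 m)² = 1.333e-05 m²
R₂ = (1.67×10^-8)(3.58)/(1.333e-05) = 0.004485 Ω
R = R₁ + R₂ = 0.005452 Ω
V = IR = 18.3 × 0.005452 = 0.0998 V

0.0998 V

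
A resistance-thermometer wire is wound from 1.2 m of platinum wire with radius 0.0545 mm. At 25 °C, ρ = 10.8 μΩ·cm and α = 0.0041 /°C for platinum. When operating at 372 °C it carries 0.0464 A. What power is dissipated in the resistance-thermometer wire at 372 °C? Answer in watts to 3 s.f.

ρ = 10.8 μΩ·cm = 1.08×10^-7 Ω·m
A = πr² = π(5.4500e-05 m)² = 9.331e-09 m²
R₍25₎ = ρL/A = (1.08×10^-7)(1.2)/(9.331e-09) = 13.89 Ω
R₍372₎ = R₍25₎(1 + αΔT) = 13.89 × (1 + 0.0041×347) = 33.65 Ω
P = I²R = (0.0464)² × 33.65 = 0.0724 W

0.0724 W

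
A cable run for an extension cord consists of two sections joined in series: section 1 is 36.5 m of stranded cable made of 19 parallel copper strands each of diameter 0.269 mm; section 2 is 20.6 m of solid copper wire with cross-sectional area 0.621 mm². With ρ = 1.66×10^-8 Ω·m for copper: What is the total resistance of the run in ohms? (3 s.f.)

1.11 Ω

Section 1: A_strand = π(1.3450e-04)² = 5.683e-08 m²; R₁ = ρL/(N·A_s) = (1.66×10^-8)(36.5)/(19×5.683e-08) = 0.5611 Ω
Section 2: A = 0.621 mm² = 6.210e-07 m²
R₂ = (1.66×10^-8)(20.6)/(6.210e-07) = 0.5507 Ω
R = R₁ + R₂ = 1.11 Ω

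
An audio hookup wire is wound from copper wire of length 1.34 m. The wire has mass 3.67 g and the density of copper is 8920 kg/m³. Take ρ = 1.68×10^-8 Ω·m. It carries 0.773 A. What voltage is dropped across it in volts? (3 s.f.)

0.0567 V

A = m/(density·L) = 0.00367/(8920×1.34) = 3.0704e-07 m²
R = ρL/A = (1.68×10^-8)(1.34)/(3.0704e-07) = 0.07332 Ω
V = IR = 0.773 × 0.07332 = 0.0567 V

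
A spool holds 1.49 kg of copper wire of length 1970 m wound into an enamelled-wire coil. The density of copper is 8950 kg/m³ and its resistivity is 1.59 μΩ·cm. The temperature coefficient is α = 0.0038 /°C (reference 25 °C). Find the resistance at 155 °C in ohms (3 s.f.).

ρ = 1.59 μΩ·cm = 1.59×10^-8 Ω·m
A = m/(density·L) = 1.49/(8950×1970) = 8.4508e-08 m²
R = ρL/A = (1.59×10^-8)(1970)/(8.4508e-08) = 370.7 Ω
R(155 °C) = 370.7 × (1 + 0.0038×130) = 554 Ω

554 Ω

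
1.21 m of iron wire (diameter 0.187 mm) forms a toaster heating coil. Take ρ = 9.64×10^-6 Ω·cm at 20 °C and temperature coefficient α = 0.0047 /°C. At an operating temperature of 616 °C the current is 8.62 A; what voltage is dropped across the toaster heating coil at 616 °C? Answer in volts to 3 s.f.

ρ = 9.64×10^-6 Ω·cm = 9.64×10^-8 Ω·m
A = π(d/2)² = π(9.3500e-05 m)² = 2.746e-08 m²
R₍20₎ = ρL/A = (9.64×10^-8)(1.21)/(2.746e-08) = 4.247 Ω
R₍616₎ = R₍20₎(1 + αΔT) = 4.247 × (1 + 0.0047×596) = 16.14 Ω
V = IR = 8.62 × 16.14 = 139 V

139 V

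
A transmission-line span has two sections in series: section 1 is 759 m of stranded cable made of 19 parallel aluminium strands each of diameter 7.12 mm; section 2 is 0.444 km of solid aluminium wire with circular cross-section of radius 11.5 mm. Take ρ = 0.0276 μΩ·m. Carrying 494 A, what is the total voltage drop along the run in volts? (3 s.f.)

ρ = 0.0276 μΩ·m = 2.76×10^-8 Ω·m
Section 1: A_strand = π(3.5600e-03)² = 3.982e-05 m²; R₁ = ρL/(N·A_s) = (2.76×10^-8)(759)/(19×3.982e-05) = 0.02769 Ω
Section 2: A = πr² = π(1.1500e-02 m)² = 4.155e-04 m²
R₂ = (2.76×10^-8)(444)/(4.155e-04) = 0.02949 Ω
R = R₁ + R₂ = 0.05719 Ω
V = IR = 494 × 0.05719 = 28.3 V

28.3 V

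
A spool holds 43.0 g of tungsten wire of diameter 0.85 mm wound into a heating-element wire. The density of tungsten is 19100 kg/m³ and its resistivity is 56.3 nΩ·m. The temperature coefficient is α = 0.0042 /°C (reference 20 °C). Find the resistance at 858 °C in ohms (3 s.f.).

ρ = 56.3 nΩ·m = 5.63×10^-8 Ω·m
A = π(d/2)² = π(4.2500e-04 m)² = 5.6745e-07 m²
L = m/(density·A) = 0.043/(19100×5.6745e-07) = 3.967 m
R = ρL/A = (5.63×10^-8)(3.967)/(5.6745e-07) = 0.3936 Ω
R(858 °C) = 0.3936 × (1 + 0.0042×838) = 1.78 Ω

1.78 Ω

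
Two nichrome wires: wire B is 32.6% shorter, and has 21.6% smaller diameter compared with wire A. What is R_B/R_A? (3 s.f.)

R ∝ L/d², so R_B/R_A = (1 − 32.6/100) × (1 − 21.6/100)⁻²
= 0.674 × 1.627 = 1.10

1.10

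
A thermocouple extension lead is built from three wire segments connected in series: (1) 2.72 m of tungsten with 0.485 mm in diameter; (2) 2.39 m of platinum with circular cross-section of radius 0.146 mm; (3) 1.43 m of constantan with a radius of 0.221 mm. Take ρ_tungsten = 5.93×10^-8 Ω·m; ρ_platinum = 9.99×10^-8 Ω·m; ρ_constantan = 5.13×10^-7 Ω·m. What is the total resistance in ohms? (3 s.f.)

9.22 Ω

Seg 1: A = π(d/2)² = π(2.4250e-04 m)² = 1.847e-07 m²
R_1 = (5.93×10^-8)(2.72)/(1.847e-07) = 0.8731 Ω
Seg 2: A = πr² = π(1.4600e-04 m)² = 6.697e-08 m²
R_2 = (9.99×10^-8)(2.39)/(6.697e-08) = 3.565 Ω
Seg 3: A = πr² = π(2.2100e-04 m)² = 1.534e-07 m²
R_3 = (5.13×10^-7)(1.43)/(1.534e-07) = 4.781 Ω
R_total = R_1 + R_2 + R_3 = 9.22 Ω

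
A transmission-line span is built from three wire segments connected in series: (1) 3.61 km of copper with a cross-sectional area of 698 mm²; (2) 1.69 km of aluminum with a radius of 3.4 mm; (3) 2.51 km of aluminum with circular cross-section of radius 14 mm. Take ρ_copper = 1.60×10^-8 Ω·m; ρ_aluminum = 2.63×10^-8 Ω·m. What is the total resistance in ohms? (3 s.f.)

Seg 1: A = 698 mm² = 6.980e-04 m²
R_1 = (1.60×10^-8)(3610)/(6.980e-04) = 0.08275 Ω
Seg 2: A = πr² = π(3.4000e-03 m)² = 3.632e-05 m²
R_2 = (2.63×10^-8)(1690)/(3.632e-05) = 1.224 Ω
Seg 3: A = πr² = π(1.4000e-02 m)² = 6.158e-04 m²
R_3 = (2.63×10^-8)(2510)/(6.158e-04) = 0.1072 Ω
R_total = R_1 + R_2 + R_3 = 1.41 Ω

1.41 Ω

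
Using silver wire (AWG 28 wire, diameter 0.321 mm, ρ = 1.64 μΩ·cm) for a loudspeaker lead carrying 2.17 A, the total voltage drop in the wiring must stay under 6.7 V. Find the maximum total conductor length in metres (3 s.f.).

ρ = 1.64 μΩ·cm = 1.64×10^-8 Ω·m
A = π(0.321/2 mm)² = π(1.6050e-04 m)² = 8.093e-08 m²
L_max = V_max·A/(1·ρI) = (6.7)(8.093e-08)/(1.64×10^-8×2.17) = 15.2 m

15.2 m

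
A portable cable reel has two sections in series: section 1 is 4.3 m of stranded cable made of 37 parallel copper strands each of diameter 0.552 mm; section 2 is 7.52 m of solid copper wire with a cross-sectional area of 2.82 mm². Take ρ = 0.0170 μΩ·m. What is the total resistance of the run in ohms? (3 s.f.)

ρ = 0.0170 μΩ·m = 1.70×10^-8 Ω·m
Section 1: A_strand = π(2.7600e-04)² = 2.393e-07 m²; R₁ = ρL/(N·A_s) = (1.70×10^-8)(4.3)/(37×2.393e-07) = 0.008256 Ω
Section 2: A = 2.82 mm² = 2.820e-06 m²
R₂ = (1.70×10^-8)(7.52)/(2.820e-06) = 0.04533 Ω
R = R₁ + R₂ = 0.0536 Ω

0.0536 Ω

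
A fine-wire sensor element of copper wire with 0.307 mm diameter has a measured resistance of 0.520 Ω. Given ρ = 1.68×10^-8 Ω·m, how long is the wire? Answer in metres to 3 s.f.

2.29 m

A = π(d/2)² = π(1.5350e-04 m)² = 7.402e-08 m²
L = RA/ρ = (0.52)(7.402e-08)/(1.68×10^-8) = 2.29 m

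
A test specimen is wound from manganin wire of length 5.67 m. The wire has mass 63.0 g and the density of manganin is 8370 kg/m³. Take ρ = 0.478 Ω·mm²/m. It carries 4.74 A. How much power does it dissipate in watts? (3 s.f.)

ρ = 0.478 Ω·mm²/m = 4.78×10^-7 Ω·m
A = m/(density·L) = 0.063/(8370×5.67) = 1.3275e-06 m²
R = ρL/A = (4.78×10^-7)(5.67)/(1.3275e-06) = 2.042 Ω
P = I²R = (4.74)² × 2.042 = 45.9 W

45.9 W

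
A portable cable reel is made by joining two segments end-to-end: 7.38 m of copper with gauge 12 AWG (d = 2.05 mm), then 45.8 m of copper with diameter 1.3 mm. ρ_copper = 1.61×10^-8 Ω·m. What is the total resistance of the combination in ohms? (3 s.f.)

0.592 Ω

Segment 1: A = π(2.05/2 mm)² = π(1.0250e-03 m)² = 3.301e-06 m²
R₁ = ρL/A = (1.61×10^-8)(7.38)/(3.301e-06) = 0.036 Ω
Segment 2: A = π(d/2)² = π(6.5000e-04 m)² = 1.327e-06 m²
R₂ = (1.61×10^-8)(45.8)/(1.327e-06) = 0.5555 Ω
R = R₁ + R₂ = 0.592 Ω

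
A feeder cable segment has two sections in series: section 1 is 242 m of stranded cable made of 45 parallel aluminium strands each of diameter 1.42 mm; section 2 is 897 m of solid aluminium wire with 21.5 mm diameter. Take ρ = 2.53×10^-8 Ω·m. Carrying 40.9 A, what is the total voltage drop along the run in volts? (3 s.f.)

Section 1: A_strand = π(7.1000e-04)² = 1.584e-06 m²; R₁ = ρL/(N·A_s) = (2.53×10^-8)(242)/(45×1.584e-06) = 0.08591 Ω
Section 2: A = π(d/2)² = π(1.0750e-02 m)² = 3.631e-04 m²
R₂ = (2.53×10^-8)(897)/(3.631e-04) = 0.06251 Ω
R = R₁ + R₂ = 0.1484 Ω
V = IR = 40.9 × 0.1484 = 6.07 V

6.07 V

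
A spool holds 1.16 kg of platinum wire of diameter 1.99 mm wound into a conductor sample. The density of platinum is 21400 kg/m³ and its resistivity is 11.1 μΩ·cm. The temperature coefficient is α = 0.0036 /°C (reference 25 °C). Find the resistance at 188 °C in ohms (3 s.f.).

ρ = 11.1 μΩ·cm = 1.11×10^-7 Ω·m
A = π(d/2)² = π(9.9500e-04 m)² = 3.1103e-06 m²
L = m/(density·A) = 1.16/(21400×3.1103e-06) = 17.43 m
R = ρL/A = (1.11×10^-7)(17.43)/(3.1103e-06) = 0.622 Ω
R(188 °C) = 0.622 × (1 + 0.0036×163) = 0.987 Ω

0.987 Ω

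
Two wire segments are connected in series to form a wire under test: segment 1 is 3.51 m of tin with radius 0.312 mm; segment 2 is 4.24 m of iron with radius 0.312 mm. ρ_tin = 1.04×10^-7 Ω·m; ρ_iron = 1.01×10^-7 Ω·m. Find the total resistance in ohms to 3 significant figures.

Segment 1: A = πr² = π(3.1200e-04 m)² = 3.058e-07 m²
R₁ = ρL/A = (1.04×10^-7)(3.51)/(3.058e-07) = 1.194 Ω
R₂ = (1.01×10^-7)(4.24)/(3.058e-07) = 1.4 Ω
R = R₁ + R₂ = 2.59 Ω

2.59 Ω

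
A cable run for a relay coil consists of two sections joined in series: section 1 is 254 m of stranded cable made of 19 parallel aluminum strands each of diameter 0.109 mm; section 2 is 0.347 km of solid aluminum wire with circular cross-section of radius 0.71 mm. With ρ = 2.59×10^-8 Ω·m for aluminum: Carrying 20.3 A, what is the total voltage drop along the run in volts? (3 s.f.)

Section 1: A_strand = π(5.4500e-05)² = 9.331e-09 m²; R₁ = ρL/(N·A_s) = (2.59×10^-8)(254)/(19×9.331e-09) = 37.11 Ω
Section 2: A = πr² = π(7.1000e-04 m)² = 1.584e-06 m²
R₂ = (2.59×10^-8)(347)/(1.584e-06) = 5.675 Ω
R = R₁ + R₂ = 42.78 Ω
V = IR = 20.3 × 42.78 = 868 V

868 V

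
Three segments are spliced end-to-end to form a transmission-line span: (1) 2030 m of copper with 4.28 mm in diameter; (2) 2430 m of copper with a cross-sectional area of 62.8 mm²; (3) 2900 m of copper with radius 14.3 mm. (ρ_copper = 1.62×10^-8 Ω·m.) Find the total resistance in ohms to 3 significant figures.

2.99 Ω

Seg 1: A = π(d/2)² = π(2.1400e-03 m)² = 1.439e-05 m²
R_1 = (1.62×10^-8)(2030)/(1.439e-05) = 2.286 Ω
Seg 2: A = 62.8 mm² = 6.280e-05 m²
R_2 = (1.62×10^-8)(2430)/(6.280e-05) = 0.6268 Ω
Seg 3: A = πr² = π(1.4300e-02 m)² = 6.424e-04 m²
R_3 = (1.62×10^-8)(2900)/(6.424e-04) = 0.07313 Ω
R_total = R_1 + R_2 + R_3 = 2.99 Ω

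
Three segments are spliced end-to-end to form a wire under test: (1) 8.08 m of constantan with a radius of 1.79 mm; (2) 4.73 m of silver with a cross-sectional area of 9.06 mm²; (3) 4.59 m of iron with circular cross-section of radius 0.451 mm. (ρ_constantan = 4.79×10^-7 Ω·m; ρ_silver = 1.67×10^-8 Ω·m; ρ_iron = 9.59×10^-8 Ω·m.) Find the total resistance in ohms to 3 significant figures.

1.08 Ω

Seg 1: A = πr² = π(1.7900e-03 m)² = 1.007e-05 m²
R_1 = (4.79×10^-7)(8.08)/(1.007e-05) = 0.3845 Ω
Seg 2: A = 9.06 mm² = 9.060e-06 m²
R_2 = (1.67×10^-8)(4.73)/(9.060e-06) = 0.008719 Ω
Seg 3: A = πr² = π(4.5100e-04 m)² = 6.390e-07 m²
R_3 = (9.59×10^-8)(4.59)/(6.390e-07) = 0.6889 Ω
R_total = R_1 + R_2 + R_3 = 1.08 Ω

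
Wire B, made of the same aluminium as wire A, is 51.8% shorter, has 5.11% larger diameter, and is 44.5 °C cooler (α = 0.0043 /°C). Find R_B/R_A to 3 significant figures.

0.353

R ∝ ρL/d² with ρ ∝ (1+αΔT), so R_B/R_A = (1 − 51.8/100) × (1 + 5.11/100)⁻² × (1 − 0.0043×44.5)
= 0.482 × 0.9051 × 0.8086 = 0.353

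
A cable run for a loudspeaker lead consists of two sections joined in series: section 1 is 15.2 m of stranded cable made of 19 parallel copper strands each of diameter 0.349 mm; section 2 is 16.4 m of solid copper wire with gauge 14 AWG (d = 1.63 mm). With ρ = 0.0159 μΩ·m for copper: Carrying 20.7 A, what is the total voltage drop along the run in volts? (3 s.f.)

ρ = 0.0159 μΩ·m = 1.59×10^-8 Ω·m
Section 1: A_strand = π(1.7450e-04)² = 9.566e-08 m²; R₁ = ρL/(N·A_s) = (1.59×10^-8)(15.2)/(19×9.566e-08) = 0.133 Ω
Section 2: A = π(1.63/2 mm)² = π(8.1500e-04 m)² = 2.087e-06 m²
R₂ = (1.59×10^-8)(16.4)/(2.087e-06) = 0.125 Ω
R = R₁ + R₂ = 0.2579 Ω
V = IR = 20.7 × 0.2579 = 5.34 V

5.34 V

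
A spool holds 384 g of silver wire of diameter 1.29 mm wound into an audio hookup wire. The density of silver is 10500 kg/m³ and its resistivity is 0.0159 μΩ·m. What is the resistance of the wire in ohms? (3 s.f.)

0.340 Ω

ρ = 0.0159 μΩ·m = 1.59×10^-8 Ω·m
A = π(d/2)² = π(6.4500e-04 m)² = 1.3070e-06 m²
L = m/(density·A) = 0.384/(10500×1.3070e-06) = 27.98 m
R = ρL/A = (1.59×10^-8)(27.98)/(1.3070e-06) = 0.340 Ω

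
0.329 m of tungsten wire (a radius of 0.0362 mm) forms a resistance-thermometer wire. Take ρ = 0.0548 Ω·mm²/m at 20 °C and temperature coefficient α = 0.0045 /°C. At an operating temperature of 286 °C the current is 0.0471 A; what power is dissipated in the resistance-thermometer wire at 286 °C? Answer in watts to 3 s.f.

ρ = 0.0548 Ω·mm²/m = 5.48×10^-8 Ω·m
A = πr² = π(3.6200e-05 m)² = 4.117e-09 m²
R₍20₎ = ρL/A = (5.48×10^-8)(0.329)/(4.117e-09) = 4.379 Ω
R₍286₎ = R₍20₎(1 + αΔT) = 4.379 × (1 + 0.0045×266) = 9.621 Ω
P = I²R = (0.0471)² × 9.621 = 0.0213 W

0.0213 W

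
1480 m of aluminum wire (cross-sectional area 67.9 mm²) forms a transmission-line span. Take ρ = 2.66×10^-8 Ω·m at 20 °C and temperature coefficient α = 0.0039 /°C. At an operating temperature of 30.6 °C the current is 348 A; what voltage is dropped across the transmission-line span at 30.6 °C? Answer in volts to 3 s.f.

A = 67.9 mm² = 6.790e-05 m²
R₍20₎ = ρL/A = (2.66×10^-8)(1480)/(6.790e-05) = 0.5798 Ω
R₍30.6₎ = R₍20₎(1 + αΔT) = 0.5798 × (1 + 0.0039×10.6) = 0.6038 Ω
V = IR = 348 × 0.6038 = 210 V

210 V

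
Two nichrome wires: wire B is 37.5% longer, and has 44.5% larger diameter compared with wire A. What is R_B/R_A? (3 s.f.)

0.659

R ∝ L/d², so R_B/R_A = (1 + 37.5/100) × (1 + 44.5/100)⁻²
= 1.375 × 0.4789 = 0.659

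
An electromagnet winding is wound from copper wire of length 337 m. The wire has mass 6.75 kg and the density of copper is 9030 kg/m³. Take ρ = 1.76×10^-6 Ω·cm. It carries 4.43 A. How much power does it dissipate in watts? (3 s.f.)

ρ = 1.76×10^-6 Ω·cm = 1.76×10^-8 Ω·m
A = m/(density·L) = 6.75/(9030×337) = 2.2181e-06 m²
R = ρL/A = (1.76×10^-8)(337)/(2.2181e-06) = 2.674 Ω
P = I²R = (4.43)² × 2.674 = 52.5 W

52.5 W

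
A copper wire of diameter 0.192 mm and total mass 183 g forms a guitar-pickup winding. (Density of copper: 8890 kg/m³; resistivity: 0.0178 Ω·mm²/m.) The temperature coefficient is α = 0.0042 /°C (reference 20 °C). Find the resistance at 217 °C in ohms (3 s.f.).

ρ = 0.0178 Ω·mm²/m = 1.78×10^-8 Ω·m
A = π(d/2)² = π(9.6000e-05 m)² = 2.8953e-08 m²
L = m/(density·A) = 0.183/(8890×2.8953e-08) = 711 m
R = ρL/A = (1.78×10^-8)(711)/(2.8953e-08) = 437.1 Ω
R(217 °C) = 437.1 × (1 + 0.0042×197) = 799 Ω

799 Ω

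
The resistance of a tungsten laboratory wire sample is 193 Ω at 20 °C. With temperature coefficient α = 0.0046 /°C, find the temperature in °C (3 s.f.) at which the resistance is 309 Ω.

151 °C

R = R₀(1 + α(T − T₀)) ⇒ T = T₀ + (R/R₀ − 1)/α
T = 20 + (309/193 − 1)/0.0046 = 20 + (0.601)/0.0046 = 151 °C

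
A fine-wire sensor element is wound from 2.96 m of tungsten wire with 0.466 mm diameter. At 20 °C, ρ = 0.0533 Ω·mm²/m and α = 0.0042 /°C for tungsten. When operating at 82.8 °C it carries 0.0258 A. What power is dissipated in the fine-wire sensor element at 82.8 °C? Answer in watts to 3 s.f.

ρ = 0.0533 Ω·mm²/m = 5.33×10^-8 Ω·m
A = π(d/2)² = π(2.3300e-04 m)² = 1.706e-07 m²
R₍20₎ = ρL/A = (5.33×10^-8)(2.96)/(1.706e-07) = 0.925 Ω
R₍82.8₎ = R₍20₎(1 + αΔT) = 0.925 × (1 + 0.0042×62.8) = 1.169 Ω
P = I²R = (0.0258)² × 1.169 = 7.78×10^-4 W

7.78×10^-4 W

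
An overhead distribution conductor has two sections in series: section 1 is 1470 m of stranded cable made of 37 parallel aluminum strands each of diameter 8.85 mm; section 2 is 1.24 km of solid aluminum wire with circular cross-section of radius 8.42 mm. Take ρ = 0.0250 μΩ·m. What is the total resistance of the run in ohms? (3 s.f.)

ρ = 0.0250 μΩ·m = 2.50×10^-8 Ω·m
Section 1: A_strand = π(4.4250e-03)² = 6.151e-05 m²; R₁ = ρL/(N·A_s) = (2.50×10^-8)(1470)/(37×6.151e-05) = 0.01615 Ω
Section 2: A = πr² = π(8.4200e-03 m)² = 2.227e-04 m²
R₂ = (2.50×10^-8)(1240)/(2.227e-04) = 0.1392 Ω
R = R₁ + R₂ = 0.155 Ω

0.155 Ω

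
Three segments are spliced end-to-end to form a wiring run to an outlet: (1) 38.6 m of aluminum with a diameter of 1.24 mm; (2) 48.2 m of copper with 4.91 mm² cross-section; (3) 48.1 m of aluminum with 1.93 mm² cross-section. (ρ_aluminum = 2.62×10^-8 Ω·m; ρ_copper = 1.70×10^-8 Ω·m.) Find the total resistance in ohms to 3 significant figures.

Seg 1: A = π(d/2)² = π(6.2000e-04 m)² = 1.208e-06 m²
R_1 = (2.62×10^-8)(38.6)/(1.208e-06) = 0.8374 Ω
Seg 2: A = 4.91 mm² = 4.910e-06 m²
R_2 = (1.70×10^-8)(48.2)/(4.910e-06) = 0.1669 Ω
Seg 3: A = 1.93 mm² = 1.930e-06 m²
R_3 = (2.62×10^-8)(48.1)/(1.930e-06) = 0.653 Ω
R_total = R_1 + R_2 + R_3 = 1.66 Ω

1.66 Ω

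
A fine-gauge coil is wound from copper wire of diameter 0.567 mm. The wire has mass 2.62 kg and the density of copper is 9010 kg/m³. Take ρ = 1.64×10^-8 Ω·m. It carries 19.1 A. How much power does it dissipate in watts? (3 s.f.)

27300 W

A = π(d/2)² = π(2.8350e-04 m)² = 2.5250e-07 m²
L = m/(density·A) = 2.62/(9010×2.5250e-07) = 1152 m
R = ρL/A = (1.64×10^-8)(1152)/(2.5250e-07) = 74.8 Ω
P = I²R = (19.1)² × 74.8 = 27300 W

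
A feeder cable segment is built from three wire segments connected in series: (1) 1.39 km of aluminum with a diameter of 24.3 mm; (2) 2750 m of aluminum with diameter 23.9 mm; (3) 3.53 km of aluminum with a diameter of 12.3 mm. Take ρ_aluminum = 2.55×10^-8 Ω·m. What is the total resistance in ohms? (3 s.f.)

Seg 1: A = π(d/2)² = π(1.2150e-02 m)² = 4.638e-04 m²
R_1 = (2.55×10^-8)(1390)/(4.638e-04) = 0.07643 Ω
Seg 2: A = π(d/2)² = π(1.1950e-02 m)² = 4.486e-04 m²
R_2 = (2.55×10^-8)(2750)/(4.486e-04) = 0.1563 Ω
Seg 3: A = π(d/2)² = π(6.1500e-03 m)² = 1.188e-04 m²
R_3 = (2.55×10^-8)(3530)/(1.188e-04) = 0.7576 Ω
R_total = R_1 + R_2 + R_3 = 0.990 Ω

0.990 Ω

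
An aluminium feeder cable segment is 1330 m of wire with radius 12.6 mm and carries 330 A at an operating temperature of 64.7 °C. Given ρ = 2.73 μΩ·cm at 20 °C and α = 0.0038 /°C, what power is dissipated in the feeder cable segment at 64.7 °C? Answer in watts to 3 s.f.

ρ = 2.73 μΩ·cm = 2.73×10^-8 Ω·m
A = πr² = π(1.2600e-02 m)² = 4.988e-04 m²
R₍20₎ = ρL/A = (2.73×10^-8)(1330)/(4.988e-04) = 0.0728 Ω
R₍64.7₎ = R₍20₎(1 + αΔT) = 0.0728 × (1 + 0.0038×44.7) = 0.08516 Ω
P = I²R = (330)² × 0.08516 = 9270 W

9270 W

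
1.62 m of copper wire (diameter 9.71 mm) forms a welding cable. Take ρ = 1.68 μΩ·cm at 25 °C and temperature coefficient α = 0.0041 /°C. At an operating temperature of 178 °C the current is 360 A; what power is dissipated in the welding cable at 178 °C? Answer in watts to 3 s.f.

77.5 W

ρ = 1.68 μΩ·cm = 1.68×10^-8 Ω·m
A = π(d/2)² = π(4.8550e-03 m)² = 7.405e-05 m²
R₍25₎ = ρL/A = (1.68×10^-8)(1.62)/(7.405e-05) = 3.675×10^-4 Ω
R₍178₎ = R₍25₎(1 + αΔT) = 3.675×10^-4 × (1 + 0.0041×153) = 5.981×10^-4 Ω
P = I²R = (360)² × 5.981×10^-4 = 77.5 W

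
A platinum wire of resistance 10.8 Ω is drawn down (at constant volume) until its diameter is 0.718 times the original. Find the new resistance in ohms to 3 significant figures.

Volume constant ⇒ L' = L/r² with r = 0.718. R' = ρL'/A' = ρ(L/r²)/(πr²d₀²/4) = R/r⁴.
R' = 3.763 × 10.8 = 40.6 Ω

40.6 Ω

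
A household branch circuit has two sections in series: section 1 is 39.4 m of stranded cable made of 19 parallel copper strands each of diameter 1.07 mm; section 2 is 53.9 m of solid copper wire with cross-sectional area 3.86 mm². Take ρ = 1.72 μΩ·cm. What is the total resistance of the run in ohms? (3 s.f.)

0.280 Ω

ρ = 1.72 μΩ·cm = 1.72×10^-8 Ω·m
Section 1: A_strand = π(5.3500e-04)² = 8.992e-07 m²; R₁ = ρL/(N·A_s) = (1.72×10^-8)(39.4)/(19×8.992e-07) = 0.03967 Ω
Section 2: A = 3.86 mm² = 3.860e-06 m²
R₂ = (1.72×10^-8)(53.9)/(3.860e-06) = 0.2402 Ω
R = R₁ + R₂ = 0.280 Ω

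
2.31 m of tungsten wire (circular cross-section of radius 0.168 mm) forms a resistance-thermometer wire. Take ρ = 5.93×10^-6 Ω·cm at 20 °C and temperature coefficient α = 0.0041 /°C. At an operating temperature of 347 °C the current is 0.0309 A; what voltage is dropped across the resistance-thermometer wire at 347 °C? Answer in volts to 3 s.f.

0.112 V

ρ = 5.93×10^-6 Ω·cm = 5.93×10^-8 Ω·m
A = πr² = π(1.6800e-04 m)² = 8.867e-08 m²
R₍20₎ = ρL/A = (5.93×10^-8)(2.31)/(8.867e-08) = 1.545 Ω
R₍347₎ = R₍20₎(1 + αΔT) = 1.545 × (1 + 0.0041×327) = 3.616 Ω
V = IR = 0.0309 × 3.616 = 0.112 V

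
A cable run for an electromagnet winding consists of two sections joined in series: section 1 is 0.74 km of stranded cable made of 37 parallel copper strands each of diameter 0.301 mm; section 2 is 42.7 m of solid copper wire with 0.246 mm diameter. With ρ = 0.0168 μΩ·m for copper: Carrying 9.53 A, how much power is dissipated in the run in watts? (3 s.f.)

ρ = 0.0168 μΩ·m = 1.68×10^-8 Ω·m
Section 1: A_strand = π(1.5050e-04)² = 7.116e-08 m²; R₁ = ρL/(N·A_s) = (1.68×10^-8)(740)/(37×7.116e-08) = 4.722 Ω
Section 2: A = π(d/2)² = π(1.2300e-04 m)² = 4.753e-08 m²
R₂ = (1.68×10^-8)(42.7)/(4.753e-08) = 15.09 Ω
R = R₁ + R₂ = 19.81 Ω
P = I²R = (9.53)² × 19.81 = 1800 W

1800 W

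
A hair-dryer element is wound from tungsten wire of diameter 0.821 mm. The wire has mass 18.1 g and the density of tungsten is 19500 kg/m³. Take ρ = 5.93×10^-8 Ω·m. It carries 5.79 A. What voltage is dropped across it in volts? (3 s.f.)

A = π(d/2)² = π(4.1050e-04 m)² = 5.2939e-07 m²
L = m/(density·A) = 0.0181/(19500×5.2939e-07) = 1.753 m
R = ρL/A = (5.93×10^-8)(1.753)/(5.2939e-07) = 0.1964 Ω
V = IR = 5.79 × 0.1964 = 1.14 V

1.14 V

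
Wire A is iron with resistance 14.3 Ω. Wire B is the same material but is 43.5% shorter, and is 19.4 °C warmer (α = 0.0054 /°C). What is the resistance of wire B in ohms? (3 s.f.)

R ∝ ρL/d² with ρ ∝ (1+αΔT), so R_B/R_A = (1 − 43.5/100) × (1 + 0.0054×19.4)
= 0.565 × 1.105 = 0.6242
R_B = 0.6242 × 14.3 = 8.93 Ω

8.93 Ω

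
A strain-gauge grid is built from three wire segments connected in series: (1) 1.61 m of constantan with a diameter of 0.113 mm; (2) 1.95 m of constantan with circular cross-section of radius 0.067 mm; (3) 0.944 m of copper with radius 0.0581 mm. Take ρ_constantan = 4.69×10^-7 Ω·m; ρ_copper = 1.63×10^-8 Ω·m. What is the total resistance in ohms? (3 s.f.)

Seg 1: A = π(d/2)² = π(5.6500e-05 m)² = 1.003e-08 m²
R_1 = (4.69×10^-7)(1.61)/(1.003e-08) = 75.29 Ω
Seg 2: A = πr² = π(6.7000e-05 m)² = 1.410e-08 m²
R_2 = (4.69×10^-7)(1.95)/(1.410e-08) = 64.85 Ω
Seg 3: A = πr² = π(5.8100e-05 m)² = 1.060e-08 m²
R_3 = (1.63×10^-8)(0.944)/(1.060e-08) = 1.451 Ω
R_total = R_1 + R_2 + R_3 = 142 Ω

142 Ω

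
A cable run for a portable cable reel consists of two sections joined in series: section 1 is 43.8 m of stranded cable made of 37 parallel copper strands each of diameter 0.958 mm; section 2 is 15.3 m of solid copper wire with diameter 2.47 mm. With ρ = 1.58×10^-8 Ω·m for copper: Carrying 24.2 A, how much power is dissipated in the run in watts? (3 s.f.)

44.7 W

Section 1: A_strand = π(4.7900e-04)² = 7.208e-07 m²; R₁ = ρL/(N·A_s) = (1.58×10^-8)(43.8)/(37×7.208e-07) = 0.02595 Ω
Section 2: A = π(d/2)² = π(1.2350e-03 m)² = 4.792e-06 m²
R₂ = (1.58×10^-8)(15.3)/(4.792e-06) = 0.05045 Ω
R = R₁ + R₂ = 0.0764 Ω
P = I²R = (24.2)² × 0.0764 = 44.7 W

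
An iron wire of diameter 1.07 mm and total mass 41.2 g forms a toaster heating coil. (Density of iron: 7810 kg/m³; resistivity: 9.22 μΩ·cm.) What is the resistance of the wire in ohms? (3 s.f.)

ρ = 9.22 μΩ·cm = 9.22×10^-8 Ω·m
A = π(d/2)² = π(5.3500e-04 m)² = 8.9920e-07 m²
L = m/(density·A) = 0.0412/(7810×8.9920e-07) = 5.867 m
R = ρL/A = (9.22×10^-8)(5.867)/(8.9920e-07) = 0.602 Ω

0.602 Ω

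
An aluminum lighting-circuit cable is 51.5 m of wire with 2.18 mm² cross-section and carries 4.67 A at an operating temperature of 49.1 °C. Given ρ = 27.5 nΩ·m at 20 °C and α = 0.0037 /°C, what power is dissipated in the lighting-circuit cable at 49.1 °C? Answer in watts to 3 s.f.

ρ = 27.5 nΩ·m = 2.75×10^-8 Ω·m
A = 2.18 mm² = 2.180e-06 m²
R₍20₎ = ρL/A = (2.75×10^-8)(51.5)/(2.180e-06) = 0.6497 Ω
R₍49.1₎ = R₍20₎(1 + αΔT) = 0.6497 × (1 + 0.0037×29.1) = 0.7196 Ω
P = I²R = (4.67)² × 0.7196 = 15.7 W

15.7 W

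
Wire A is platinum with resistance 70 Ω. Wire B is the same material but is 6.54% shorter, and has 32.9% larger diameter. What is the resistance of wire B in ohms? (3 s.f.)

R ∝ L/d², so R_B/R_A = (1 − 6.54/100) × (1 + 32.9/100)⁻²
= 0.9346 × 0.5662 = 0.5292
R_B = 0.5292 × 70 = 37.0 Ω

37.0 Ω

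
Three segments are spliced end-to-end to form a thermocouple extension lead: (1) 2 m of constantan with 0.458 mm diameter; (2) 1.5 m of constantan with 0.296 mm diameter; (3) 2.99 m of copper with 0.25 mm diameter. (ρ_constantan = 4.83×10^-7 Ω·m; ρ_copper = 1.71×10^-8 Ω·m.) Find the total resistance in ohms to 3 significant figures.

17.4 Ω

Seg 1: A = π(d/2)² = π(2.2900e-04 m)² = 1.647e-07 m²
R_1 = (4.83×10^-7)(2)/(1.647e-07) = 5.863 Ω
Seg 2: A = π(d/2)² = π(1.4800e-04 m)² = 6.881e-08 m²
R_2 = (4.83×10^-7)(1.5)/(6.881e-08) = 10.53 Ω
Seg 3: A = π(d/2)² = π(1.2500e-04 m)² = 4.909e-08 m²
R_3 = (1.71×10^-8)(2.99)/(4.909e-08) = 1.042 Ω
R_total = R_1 + R_2 + R_3 = 17.4 Ω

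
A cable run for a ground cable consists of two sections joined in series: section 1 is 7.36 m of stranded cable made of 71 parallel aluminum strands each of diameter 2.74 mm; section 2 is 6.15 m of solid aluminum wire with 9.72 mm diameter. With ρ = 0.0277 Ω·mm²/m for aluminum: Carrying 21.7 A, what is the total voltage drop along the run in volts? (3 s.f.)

ρ = 0.0277 Ω·mm²/m = 2.77×10^-8 Ω·m
Section 1: A_strand = π(1.3700e-03)² = 5.896e-06 m²; R₁ = ρL/(N·A_s) = (2.77×10^-8)(7.36)/(71×5.896e-06) = 4.870×10^-4 Ω
Section 2: A = π(d/2)² = π(4.8600e-03 m)² = 7.420e-05 m²
R₂ = (2.77×10^-8)(6.15)/(7.420e-05) = 0.002296 Ω
R = R₁ + R₂ = 0.002783 Ω
V = IR = 21.7 × 0.002783 = 0.0604 V

0.0604 V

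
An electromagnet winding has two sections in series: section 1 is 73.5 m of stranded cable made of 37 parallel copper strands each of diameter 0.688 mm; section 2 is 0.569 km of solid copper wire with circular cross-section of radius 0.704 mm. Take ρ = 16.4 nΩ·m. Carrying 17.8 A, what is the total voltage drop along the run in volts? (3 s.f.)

108 V

ρ = 16.4 nΩ·m = 1.64×10^-8 Ω·m
Section 1: A_strand = π(3.4400e-04)² = 3.718e-07 m²; R₁ = ρL/(N·A_s) = (1.64×10^-8)(73.5)/(37×3.718e-07) = 0.08763 Ω
Section 2: A = πr² = π(7.0400e-04 m)² = 1.557e-06 m²
R₂ = (1.64×10^-8)(569)/(1.557e-06) = 5.993 Ω
R = R₁ + R₂ = 6.081 Ω
V = IR = 17.8 × 6.081 = 108 V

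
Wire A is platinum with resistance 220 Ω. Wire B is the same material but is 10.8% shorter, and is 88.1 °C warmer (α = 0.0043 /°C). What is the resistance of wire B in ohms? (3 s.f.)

R ∝ ρL/d² with ρ ∝ (1+αΔT), so R_B/R_A = (1 − 10.8/100) × (1 + 0.0043×88.1)
= 0.892 × 1.379 = 1.23
R_B = 1.23 × 220 = 271 Ω

271 Ω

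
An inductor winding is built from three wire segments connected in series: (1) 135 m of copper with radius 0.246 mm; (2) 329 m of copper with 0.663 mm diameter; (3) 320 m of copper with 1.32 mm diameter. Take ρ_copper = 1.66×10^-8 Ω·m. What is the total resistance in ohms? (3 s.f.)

Seg 1: A = πr² = π(2.4600e-04 m)² = 1.901e-07 m²
R_1 = (1.66×10^-8)(135)/(1.901e-07) = 11.79 Ω
Seg 2: A = π(d/2)² = π(3.3150e-04 m)² = 3.452e-07 m²
R_2 = (1.66×10^-8)(329)/(3.452e-07) = 15.82 Ω
Seg 3: A = π(d/2)² = π(6.6000e-04 m)² = 1.368e-06 m²
R_3 = (1.66×10^-8)(320)/(1.368e-06) = 3.882 Ω
R_total = R_1 + R_2 + R_3 = 31.5 Ω

31.5 Ω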